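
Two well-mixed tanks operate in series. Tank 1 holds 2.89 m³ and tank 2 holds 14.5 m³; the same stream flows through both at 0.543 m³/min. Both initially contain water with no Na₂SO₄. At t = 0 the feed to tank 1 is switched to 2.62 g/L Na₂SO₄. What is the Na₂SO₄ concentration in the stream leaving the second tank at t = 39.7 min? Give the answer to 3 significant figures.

1.88 g/L

Time constants: τᵢ = Vᵢ/Q for each well-mixed tank.
τ₁ = 2.89/0.543 = 5.3223 min; τ₂ = 14.5/0.543 = 26.703 min.
Tank 1: C₁ = C_in(1 − e^(−t/τ₁)). Tank 2 (τ₁ ≠ τ₂): C₂ = C_in[1 − (τ₁ e^(−t/τ₁) − τ₂ e^(−t/τ₂))/(τ₁ − τ₂)].
At t = 39.7: e^(−t/τ₁) = 0.00057611, e^(−t/τ₂) = 0.22612.
C₂ = 2.62·[1 − (5.3223·0.00057611 − 26.703·0.22612)/(-21.381)] = 2.62·0.71774 = 1.8805 g/L.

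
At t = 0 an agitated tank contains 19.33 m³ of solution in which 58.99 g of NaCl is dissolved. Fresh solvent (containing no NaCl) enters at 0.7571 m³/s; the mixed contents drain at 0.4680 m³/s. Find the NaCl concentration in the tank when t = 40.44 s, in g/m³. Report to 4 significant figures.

Let m(t) be the amount of NaCl. Volume: V(t) = V₀ + (Q_in − Q_out) t = 19.33 + 0.289100 t; V(40.44) = 31.0212 m³.
No NaCl enters, so dm/dt = −Q_out · (m/V).
dm/m = −Q_out dt/(V₀ + 0.289100 t); integrating gives ln(m/m₀) = −(Q_out/(Q_in−Q_out)) ln(V/V₀).
m = m₀ (V₀/V)^(Q_out/(Q_in−Q_out)) = 58.99 × (19.33/31.0212)^(1.61882) = 27.4303 g.
C = m/V = 27.4303/31.0212 = 0.884242 g/m³.

0.8842 g/m³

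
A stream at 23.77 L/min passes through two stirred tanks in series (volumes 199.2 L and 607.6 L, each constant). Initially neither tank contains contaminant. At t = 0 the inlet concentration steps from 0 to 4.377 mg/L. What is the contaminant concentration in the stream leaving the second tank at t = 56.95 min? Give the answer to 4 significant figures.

Species balance on tank i: dCᵢ/dt = (Cᵢ₋₁ − Cᵢ)/τᵢ with τᵢ = Vᵢ/Q.
τ₁ = 199.2/23.77 = 8.38031 min; τ₂ = 607.6/23.77 = 25.5616 min.
Tank 1: C₁ = C_in(1 − e^(−t/τ₁)). Tank 2 (τ₁ ≠ τ₂): C₂ = C_in[1 − (τ₁ e^(−t/τ₁) − τ₂ e^(−t/τ₂))/(τ₁ − τ₂)].
At t = 56.95: e^(−t/τ₁) = 0.00111859, e^(−t/τ₂) = 0.107749.
C₂ = 4.377·[1 − (8.38031·0.00111859 − 25.5616·0.107749)/(-17.1813)] = 4.377·0.840241 = 3.67773 mg/L.

3.678 mg/L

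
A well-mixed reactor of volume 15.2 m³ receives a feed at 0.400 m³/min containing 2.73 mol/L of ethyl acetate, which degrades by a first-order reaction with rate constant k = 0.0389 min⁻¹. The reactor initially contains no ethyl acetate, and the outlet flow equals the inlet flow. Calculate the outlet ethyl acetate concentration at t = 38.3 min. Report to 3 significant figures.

1.01 mol/L

V dC/dt = Q(C_in − C) − k V C.
dC/dt = (Q/V) C_in − (Q/V + k) C; effective rate a = Q/V + k = 0.026316 + 0.0389 = 0.065216 min⁻¹.
C_ss = Q C_in/(Q + kV) = 1.1016 mol/L; C(t) = C_ss + (C₀ − C_ss) e^(−a t).
C(38.3) = 1.1016 + (-1.1016)·e^(−0.065216·38.3) = 1.1016 + (-1.1016)·0.082269 = 1.0110 mol/L.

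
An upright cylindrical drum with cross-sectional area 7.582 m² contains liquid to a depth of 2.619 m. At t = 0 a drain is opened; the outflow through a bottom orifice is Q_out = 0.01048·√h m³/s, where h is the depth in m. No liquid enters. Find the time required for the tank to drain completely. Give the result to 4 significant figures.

2342 s

Unsteady balance on liquid volume: A dh/dt = −0.01048 √h.
Separate and integrate: 2(√h − √h₀) = −(0.01048/A) t.
Tank is empty when √h = 0: t_empty = 2A√h₀/0.01048.
t_empty = 2·7.582·√2.619/0.01048 = 15.1640·1.61833/0.01048 = 2341.64 s.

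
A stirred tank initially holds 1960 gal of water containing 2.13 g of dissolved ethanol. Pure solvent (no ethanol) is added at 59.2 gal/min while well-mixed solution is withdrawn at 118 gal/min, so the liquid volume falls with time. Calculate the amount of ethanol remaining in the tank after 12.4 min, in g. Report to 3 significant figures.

Let m(t) be the amount of ethanol. Volume: V(t) = V₀ + (Q_in − Q_out) t = 1960 − 58.800 t; V(12.4) = 1230.9 gal.
No ethanol enters, so dm/dt = −Q_out · (m/V).
dm/m = −Q_out dt/(V₀ − 58.800 t); integrating gives ln(m/m₀) = −(Q_out/(Q_in−Q_out)) ln(V/V₀).
m = m₀ (V₀/V)^(Q_out/(Q_in−Q_out)) = 2.13 × (1960/1230.9)^(-2.0068) = 0.83738 g.

0.837 g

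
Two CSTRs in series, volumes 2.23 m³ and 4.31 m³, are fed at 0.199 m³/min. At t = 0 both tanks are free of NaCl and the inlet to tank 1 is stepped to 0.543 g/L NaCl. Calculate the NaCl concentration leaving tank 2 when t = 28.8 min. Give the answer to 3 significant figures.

0.290 g/L

Each tank obeys Vᵢ dCᵢ/dt = Q(Cᵢ₋₁ − Cᵢ), so τᵢ = Vᵢ/Q.
τ₁ = 2.23/0.199 = 11.206 min; τ₂ = 4.31/0.199 = 21.658 min.
Solving the cascade with C₁(0)=C₂(0)=0 gives C₂(t) = C_in[1 − (τ₁ e^(−t/τ₁) − τ₂ e^(−t/τ₂))/(τ₁ − τ₂)].
At t = 28.8: e^(−t/τ₁) = 0.076532, e^(−t/τ₂) = 0.26454.
C₂ = 0.543·[1 − (11.206·0.076532 − 21.658·0.26454)/(-10.452)] = 0.543·0.53388 = 0.28990 g/L.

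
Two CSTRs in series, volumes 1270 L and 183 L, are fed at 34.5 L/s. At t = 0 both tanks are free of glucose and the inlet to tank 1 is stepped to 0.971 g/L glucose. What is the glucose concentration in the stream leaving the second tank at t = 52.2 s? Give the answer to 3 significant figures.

0.696 g/L

Each tank obeys Vᵢ dCᵢ/dt = Q(Cᵢ₋₁ − Cᵢ), so τᵢ = Vᵢ/Q.
τ₁ = 1270/34.5 = 36.812 s; τ₂ = 183/34.5 = 5.3043 s.
Tank 1: C₁ = C_in(1 − e^(−t/τ₁)). Tank 2 (τ₁ ≠ τ₂): C₂ = C_in[1 − (τ₁ e^(−t/τ₁) − τ₂ e^(−t/τ₂))/(τ₁ − τ₂)].
At t = 52.2: e^(−t/τ₁) = 0.24219, e^(−t/τ₂) = 5.3225e-05.
C₂ = 0.971·[1 − (36.812·0.24219 − 5.3043·5.3225e-05)/(31.507)] = 0.971·0.71705 = 0.69625 g/L.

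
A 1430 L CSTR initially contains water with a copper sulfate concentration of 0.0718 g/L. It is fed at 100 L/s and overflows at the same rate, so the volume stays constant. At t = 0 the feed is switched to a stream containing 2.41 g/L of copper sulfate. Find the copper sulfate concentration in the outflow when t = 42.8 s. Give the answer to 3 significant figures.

Transient balance on the dissolved component: V dC/dt = Q(C_in − C).
Rewrite as dC/dt + C/τ = C_in/τ, τ = V/Q = 14.300 s.
Solution: C(t) = C_in + (C₀ − C_in) e^(−t/τ).
C(42.8) = 2.41 + (0.0718 − 2.41)·e^(−42.8/14.300) = 2.41 + (-2.3382)·0.050136 = 2.2928 g/L.

2.29 g/L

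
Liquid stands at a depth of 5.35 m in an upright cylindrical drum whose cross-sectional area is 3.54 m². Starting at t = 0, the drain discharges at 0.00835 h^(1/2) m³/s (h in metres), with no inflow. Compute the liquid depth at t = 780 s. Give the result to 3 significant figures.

1.94 m

With no inflow, A dh/dt = −0.00835 √h.
∫ h^(−1/2) dh = −(0.00835/A) ∫ dt, giving 2√h = 2√h₀ − (0.00835/A) t.
√h = √5.35 − 0.00835·780/(2·3.54) = 2.3130 − 0.91992 = 1.3931.
h = 1.3931² = 1.9407 m.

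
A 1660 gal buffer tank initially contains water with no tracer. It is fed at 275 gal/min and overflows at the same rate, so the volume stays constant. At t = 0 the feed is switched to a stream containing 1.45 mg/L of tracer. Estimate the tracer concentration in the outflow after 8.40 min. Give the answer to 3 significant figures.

Species balance on the tank: V dC/dt = Q(C_in − C).
So dC/dt = (C_in − C)/τ with τ = V/Q = 1660/275 = 6.0364 min.
This is linear first-order; C(t) = C_in + (C₀ − C_in) e^(−t/τ).
C(8.40) = 1.45 + (0 − 1.45)·e^(−8.40/6.0364) = 1.45 + (-1.4500)·0.24869 = 1.0894 mg/L.

1.09 mg/L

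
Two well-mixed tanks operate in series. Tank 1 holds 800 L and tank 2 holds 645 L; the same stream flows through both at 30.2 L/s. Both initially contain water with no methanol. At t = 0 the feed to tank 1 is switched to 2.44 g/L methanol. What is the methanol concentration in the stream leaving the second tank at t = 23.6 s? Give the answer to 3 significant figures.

0.636 g/L

Each tank obeys Vᵢ dCᵢ/dt = Q(Cᵢ₋₁ − Cᵢ), so τᵢ = Vᵢ/Q.
τ₁ = 800/30.2 = 26.490 s; τ₂ = 645/30.2 = 21.358 s.
Solving the cascade with C₁(0)=C₂(0)=0 gives C₂(t) = C_in[1 − (τ₁ e^(−t/τ₁) − τ₂ e^(−t/τ₂))/(τ₁ − τ₂)].
At t = 23.6: e^(−t/τ₁) = 0.41029, e^(−t/τ₂) = 0.33121.
C₂ = 2.44·[1 − (26.490·0.41029 − 21.358·0.33121)/(5.1325)] = 2.44·0.26067 = 0.63603 g/L.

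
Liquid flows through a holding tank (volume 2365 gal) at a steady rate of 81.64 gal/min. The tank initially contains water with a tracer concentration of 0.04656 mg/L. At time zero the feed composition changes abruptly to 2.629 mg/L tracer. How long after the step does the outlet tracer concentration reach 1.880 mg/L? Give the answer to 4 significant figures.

35.86 min

Species balance: V dC/dt = Q(C_in − C) ⇒ τ = V/Q = 28.9686 min.
C(t) = C_in + (C₀ − C_in) e^(−t/τ). Set C = 1.880 and solve for t:
e^(−t/τ) = (C − C_in)/(C₀ − C_in) = (1.880 − 2.629)/(0.04656 − 2.629) = 0.290036
t = −τ ln(…) = 28.9686 × 1.23775 = 35.8560 min.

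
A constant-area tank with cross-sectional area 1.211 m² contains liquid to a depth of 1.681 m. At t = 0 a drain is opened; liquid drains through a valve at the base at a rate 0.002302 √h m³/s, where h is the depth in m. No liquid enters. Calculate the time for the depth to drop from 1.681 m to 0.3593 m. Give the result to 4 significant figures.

733.5 s

With no inflow, A dh/dt = −0.002302 √h.
This is separable: 2 d(√h)/dt = −0.002302/A, so √h = √h₀ − (0.002302/(2A)) t.
t = 2A(√h₀ − √h)/0.002302 = 2·1.211·(√1.681 − √0.3593)/0.002302
  = 2.42200 × (1.29653 − 0.599416) / 0.002302 = 733.457 s.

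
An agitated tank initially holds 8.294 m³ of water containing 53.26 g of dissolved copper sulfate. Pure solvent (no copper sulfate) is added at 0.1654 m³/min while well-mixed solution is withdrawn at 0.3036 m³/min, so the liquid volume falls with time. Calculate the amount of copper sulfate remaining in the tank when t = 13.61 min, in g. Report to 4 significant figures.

30.27 g

Total volume: dV/dt = Q_in − Q_out = -0.138200 m³/min, so V(t) = 8.294 − 0.138200 t and V(13.61) = 6.41310 m³.
Species balance (pure solvent in): dm/dt = −Q_out · m/V(t).
Separate: dm/m = −Q_out dt/V(t) ⇒ ln(m/m₀) = −(Q_out/(Q_in−Q_out)) ln(V/V₀).
m = m₀ (V₀/V)^(Q_out/(Q_in−Q_out)) = 53.26 × (8.294/6.41310)^(-2.19682) = 30.2709 g.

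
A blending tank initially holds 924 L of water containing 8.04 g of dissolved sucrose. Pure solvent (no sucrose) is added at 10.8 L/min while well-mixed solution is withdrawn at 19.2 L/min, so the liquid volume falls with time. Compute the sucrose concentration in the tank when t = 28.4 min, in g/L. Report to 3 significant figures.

Total volume: dV/dt = Q_in − Q_out = -8.4000 L/min, so V(t) = 924 − 8.4000 t and V(28.4) = 685.44 L.
Solute balance: dm/dt = 0 − Q_out C = −Q_out m/V(t).
dm/m = −Q_out dt/(V₀ − 8.4000 t); integrating gives ln(m/m₀) = −(Q_out/(Q_in−Q_out)) ln(V/V₀).
m = m₀ (V₀/V)^(Q_out/(Q_in−Q_out)) = 8.04 × (924/685.44)^(-2.2857) = 4.0625 g.
C = m/V = 4.0625/685.44 = 0.0059268 g/L.

0.00593 g/L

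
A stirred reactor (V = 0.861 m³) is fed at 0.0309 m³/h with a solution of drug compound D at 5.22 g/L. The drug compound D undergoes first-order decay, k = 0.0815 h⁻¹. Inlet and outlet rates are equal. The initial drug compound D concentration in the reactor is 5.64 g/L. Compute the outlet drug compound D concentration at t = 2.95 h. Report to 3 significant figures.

Species balance: V dC/dt = Q C_in − Q C − k V C.
dC/dt = (Q/V) C_in − (Q/V + k) C; effective rate a = Q/V + k = 0.035889 + 0.0815 = 0.11739 h⁻¹.
C_ss = Q C_in/(Q + kV) = 1.5959 g/L; C(t) = C_ss + (C₀ − C_ss) e^(−a t).
C(2.95) = 1.5959 + (4.0441)·e^(−0.11739·2.95) = 1.5959 + (4.0441)·0.70730 = 4.4563 g/L.

4.46 g/L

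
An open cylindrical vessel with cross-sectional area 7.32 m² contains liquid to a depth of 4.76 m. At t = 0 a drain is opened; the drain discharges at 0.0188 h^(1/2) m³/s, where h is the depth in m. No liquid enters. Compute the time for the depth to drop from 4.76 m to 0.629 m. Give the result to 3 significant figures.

1080 s

Unsteady balance on liquid volume: A dh/dt = −0.0188 √h.
Separate and integrate: 2(√h − √h₀) = −(0.0188/A) t.
t = 2A(√h₀ − √h)/0.0188 = 2·7.32·(√4.76 − √0.629)/0.0188
  = 14.640 × (2.1817 − 0.79310) / 0.0188 = 1081.4 s.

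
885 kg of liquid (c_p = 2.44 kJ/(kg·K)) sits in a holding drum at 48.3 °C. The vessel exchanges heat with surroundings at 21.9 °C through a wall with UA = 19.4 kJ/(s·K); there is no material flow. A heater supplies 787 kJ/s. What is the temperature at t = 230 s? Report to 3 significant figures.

Unsteady energy balance on the tank contents: M c_p dT/dt = −UA(T − T_amb) + Q̇.
dT/dt = (T_ss − T)/τ with T_ss = T_amb + Q̇/UA = 21.9 + 787/19.4 = 62.467 °C, τ = M c_p/UA = 885·2.44/19.4 = 111.31 s.
Solution: T(t) = T_ss + (T₀ − T_ss) e^(−t/τ).
T(230) = 62.467 + (-14.167)·0.12665 = 60.673 °C.

60.7 °C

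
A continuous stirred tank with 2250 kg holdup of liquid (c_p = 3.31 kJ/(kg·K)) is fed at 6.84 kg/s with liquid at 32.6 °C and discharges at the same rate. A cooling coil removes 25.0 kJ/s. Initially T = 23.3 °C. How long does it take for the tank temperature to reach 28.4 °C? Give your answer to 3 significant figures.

320 s

M c_p dT/dt = ṁ c_p (T_in − T) − Q̇.
τ = M/ṁ = 328.95 s; T_ss = T_in − Q̇/(ṁ c_p) = 31.496 °C.
T(t) = T_ss + (T₀ − T_ss) e^(−t/τ). Set T = 28.4:
e^(−t/τ) = (28.4 − 31.496)/(23.3 − 31.496) = 0.37773
t = −328.95 · ln(0.37773) = 320.26 s.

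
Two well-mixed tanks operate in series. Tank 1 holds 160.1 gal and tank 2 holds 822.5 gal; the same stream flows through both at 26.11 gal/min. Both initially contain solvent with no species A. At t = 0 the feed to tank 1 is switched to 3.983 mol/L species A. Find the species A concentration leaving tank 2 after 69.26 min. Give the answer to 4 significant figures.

Species balance on tank i: dCᵢ/dt = (Cᵢ₋₁ − Cᵢ)/τᵢ with τᵢ = Vᵢ/Q.
τ₁ = 160.1/26.11 = 6.13175 min; τ₂ = 822.5/26.11 = 31.5013 min.
Tank 1: C₁ = C_in(1 − e^(−t/τ₁)). Tank 2 (τ₁ ≠ τ₂): C₂ = C_in[1 − (τ₁ e^(−t/τ₁) − τ₂ e^(−t/τ₂))/(τ₁ − τ₂)].
At t = 69.26: e^(−t/τ₁) = 1.24311e-05, e^(−t/τ₂) = 0.110954.
C₂ = 3.983·[1 − (6.13175·1.24311e-05 − 31.5013·0.110954)/(-25.3696)] = 3.983·0.862231 = 3.43427 mol/L.

3.434 mol/L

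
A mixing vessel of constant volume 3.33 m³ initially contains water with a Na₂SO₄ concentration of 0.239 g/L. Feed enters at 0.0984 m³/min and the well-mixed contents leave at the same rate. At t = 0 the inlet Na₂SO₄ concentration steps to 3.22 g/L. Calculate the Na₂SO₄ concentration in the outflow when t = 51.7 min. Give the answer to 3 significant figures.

2.57 g/L

Transient balance on the dissolved component: V dC/dt = Q(C_in − C).
Time constant τ = V/Q = 3.33/0.0984 = 33.841 min.
This is linear first-order; C(t) = C_in + (C₀ − C_in) e^(−t/τ).
C(51.7) = 3.22 + (0.239 − 3.22)·e^(−51.7/33.841) = 3.22 + (-2.9810)·0.21703 = 2.5730 g/L.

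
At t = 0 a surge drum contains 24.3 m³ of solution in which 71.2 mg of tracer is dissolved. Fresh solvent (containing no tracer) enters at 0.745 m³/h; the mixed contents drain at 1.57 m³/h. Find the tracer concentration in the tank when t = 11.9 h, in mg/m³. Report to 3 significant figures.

1.84 mg/m³

Total volume: dV/dt = Q_in − Q_out = -0.82500 m³/h, so V(t) = 24.3 − 0.82500 t and V(11.9) = 14.482 m³.
No tracer enters, so dm/dt = −Q_out · (m/V).
Separate: dm/m = −Q_out dt/V(t) ⇒ ln(m/m₀) = −(Q_out/(Q_in−Q_out)) ln(V/V₀).
m = m₀ (V₀/V)^(Q_out/(Q_in−Q_out)) = 71.2 × (24.3/14.482)^(-1.9030) = 26.592 mg.
C = m/V = 26.592/14.482 = 1.8361 mg/m³.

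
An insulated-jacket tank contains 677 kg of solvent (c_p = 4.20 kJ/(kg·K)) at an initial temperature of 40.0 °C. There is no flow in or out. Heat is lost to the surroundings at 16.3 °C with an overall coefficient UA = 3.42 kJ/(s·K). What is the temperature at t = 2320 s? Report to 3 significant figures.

17.8 °C

Energy balance: M c_p dT/dt = −UA(T − T_amb).
dT/dt = (T_ss − T)/τ with T_ss = T_amb = 16.300 °C, τ = M c_p/UA = 677·4.20/3.42 = 831.40 s.
Integrating: T(t) = T_ss + (T₀ − T_ss) e^(−t/τ).
T(2320) = 16.300 + (23.700)·0.061393 = 17.755 °C.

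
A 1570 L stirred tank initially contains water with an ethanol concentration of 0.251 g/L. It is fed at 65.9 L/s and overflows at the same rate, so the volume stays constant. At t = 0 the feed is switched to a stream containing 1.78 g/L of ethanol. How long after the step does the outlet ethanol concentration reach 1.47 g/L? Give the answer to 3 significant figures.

Species balance: V dC/dt = Q(C_in − C) ⇒ τ = V/Q = 23.824 s.
C(t) = C_in + (C₀ − C_in) e^(−t/τ). Set C = 1.47 and solve for t:
e^(−t/τ) = (C − C_in)/(C₀ − C_in) = (1.47 − 1.78)/(0.251 − 1.78) = 0.20275
t = −τ ln(…) = 23.824 × 1.5958 = 38.018 s.

38.0 s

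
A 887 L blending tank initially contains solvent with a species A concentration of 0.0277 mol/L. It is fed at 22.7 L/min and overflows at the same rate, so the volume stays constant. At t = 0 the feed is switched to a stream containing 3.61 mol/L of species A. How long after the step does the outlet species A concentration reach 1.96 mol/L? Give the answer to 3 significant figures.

Species balance: V dC/dt = Q(C_in − C) ⇒ τ = V/Q = 39.075 min.
C(t) = C_in + (C₀ − C_in) e^(−t/τ). Set C = 1.96 and solve for t:
e^(−t/τ) = (C − C_in)/(C₀ − C_in) = (1.96 − 3.61)/(0.0277 − 3.61) = 0.46060
t = −τ ln(…) = 39.075 × 0.77523 = 30.292 min.

30.3 min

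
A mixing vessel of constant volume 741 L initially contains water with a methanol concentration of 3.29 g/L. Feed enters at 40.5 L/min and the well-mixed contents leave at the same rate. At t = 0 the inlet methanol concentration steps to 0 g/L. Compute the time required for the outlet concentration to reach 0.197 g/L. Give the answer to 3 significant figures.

Species balance: V dC/dt = Q(C_in − C) ⇒ τ = V/Q = 18.296 min.
C(t) = C_in + (C₀ − C_in) e^(−t/τ). Set C = 0.197 and solve for t:
e^(−t/τ) = (C − C_in)/(C₀ − C_in) = (0.197 − 0)/(3.29 − 0) = 0.059878
t = −τ ln(…) = 18.296 × 2.8154 = 51.512 min.

51.5 min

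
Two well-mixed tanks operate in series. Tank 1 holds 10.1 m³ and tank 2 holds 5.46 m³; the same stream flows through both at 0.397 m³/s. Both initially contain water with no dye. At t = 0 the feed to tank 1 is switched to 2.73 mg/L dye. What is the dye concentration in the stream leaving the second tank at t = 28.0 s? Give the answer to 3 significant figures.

Each tank obeys Vᵢ dCᵢ/dt = Q(Cᵢ₋₁ − Cᵢ), so τᵢ = Vᵢ/Q.
τ₁ = 10.1/0.397 = 25.441 s; τ₂ = 5.46/0.397 = 13.753 s.
Tank 1: C₁ = C_in(1 − e^(−t/τ₁)). Tank 2 (τ₁ ≠ τ₂): C₂ = C_in[1 − (τ₁ e^(−t/τ₁) − τ₂ e^(−t/τ₂))/(τ₁ − τ₂)].
At t = 28.0: e^(−t/τ₁) = 0.33267, e^(−t/τ₂) = 0.13056.
C₂ = 2.73·[1 − (25.441·0.33267 − 13.753·0.13056)/(11.688)] = 2.73·0.42950 = 1.1725 mg/L.

1.17 mg/L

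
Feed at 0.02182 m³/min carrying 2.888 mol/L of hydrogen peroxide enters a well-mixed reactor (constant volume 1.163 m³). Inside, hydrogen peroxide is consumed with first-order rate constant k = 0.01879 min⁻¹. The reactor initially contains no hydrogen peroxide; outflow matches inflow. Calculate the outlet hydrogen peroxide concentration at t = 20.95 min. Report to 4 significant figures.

0.7859 mol/L

Accumulation = in − out − consumed: V dC/dt = Q C_in − Q C − k V C.
This is linear with rate a = Q/V + k = 0.0375518 min⁻¹.
C_ss = Q C_in/(Q + kV) = 1.44292 mol/L; C(t) = C_ss + (C₀ − C_ss) e^(−a t).
C(20.95) = 1.44292 + (-1.44292)·e^(−0.0375518·20.95) = 1.44292 + (-1.44292)·0.455340 = 0.785899 mol/L.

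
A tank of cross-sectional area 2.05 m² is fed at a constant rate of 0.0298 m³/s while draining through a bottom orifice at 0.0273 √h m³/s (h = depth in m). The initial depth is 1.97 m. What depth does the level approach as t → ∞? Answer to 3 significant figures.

A dh/dt = Q_in − 0.0273 √h. Steady state requires inflow = outflow:
Q_in = 0.0273 √h_ss ⇒ √h_ss = 0.0298/0.0273 = 1.0916.
h_ss = 1.0916² = 1.1915 m. (Since h₀ = 1.97 m > h_ss, the level will fall toward this value.)

1.19 m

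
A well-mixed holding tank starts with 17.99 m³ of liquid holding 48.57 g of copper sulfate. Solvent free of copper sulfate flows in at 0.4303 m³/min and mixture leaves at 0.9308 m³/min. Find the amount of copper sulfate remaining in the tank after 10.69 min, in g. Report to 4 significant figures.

25.19 g

Let m(t) be the amount of copper sulfate. Volume: V(t) = V₀ + (Q_in − Q_out) t = 17.99 − 0.500500 t; V(10.69) = 12.6397 m³.
Species balance (pure solvent in): dm/dt = −Q_out · m/V(t).
dm/m = −Q_out dt/(V₀ − 0.500500 t); integrating gives ln(m/m₀) = −(Q_out/(Q_in−Q_out)) ln(V/V₀).
m = m₀ (V₀/V)^(Q_out/(Q_in−Q_out)) = 48.57 × (17.99/12.6397)^(-1.85974) = 25.1929 g.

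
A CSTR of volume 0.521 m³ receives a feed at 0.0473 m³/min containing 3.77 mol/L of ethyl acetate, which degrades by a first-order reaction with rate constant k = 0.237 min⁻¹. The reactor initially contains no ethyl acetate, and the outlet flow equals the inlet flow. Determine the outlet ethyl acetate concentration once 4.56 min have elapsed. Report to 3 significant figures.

Accumulation = in − out − consumed: V dC/dt = Q C_in − Q C − k V C.
This is linear with rate a = Q/V + k = 0.32779 min⁻¹.
C_ss = Q C_in/(Q + kV) = 1.0442 mol/L; C(t) = C_ss + (C₀ − C_ss) e^(−a t).
C(4.56) = 1.0442 + (-1.0442)·e^(−0.32779·4.56) = 1.0442 + (-1.0442)·0.22431 = 0.80995 mol/L.

0.810 mol/L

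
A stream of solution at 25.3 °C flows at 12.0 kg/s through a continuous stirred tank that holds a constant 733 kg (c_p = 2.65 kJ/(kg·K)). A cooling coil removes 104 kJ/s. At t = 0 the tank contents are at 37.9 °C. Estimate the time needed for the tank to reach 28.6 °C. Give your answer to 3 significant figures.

53.9 s

M c_p dT/dt = ṁ c_p (T_in − T) − Q̇.
τ = M/ṁ = 61.083 s; T_ss = T_in − Q̇/(ṁ c_p) = 22.030 °C.
T(t) = T_ss + (T₀ − T_ss) e^(−t/τ). Set T = 28.6:
e^(−t/τ) = (28.6 − 22.030)/(37.9 − 22.030) = 0.41400
t = −61.083 · ln(0.41400) = 53.868 s.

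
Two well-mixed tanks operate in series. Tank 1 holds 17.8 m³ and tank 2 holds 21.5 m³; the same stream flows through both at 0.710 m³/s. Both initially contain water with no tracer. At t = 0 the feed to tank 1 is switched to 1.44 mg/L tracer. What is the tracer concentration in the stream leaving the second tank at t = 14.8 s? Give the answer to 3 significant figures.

0.146 mg/L

Each tank obeys Vᵢ dCᵢ/dt = Q(Cᵢ₋₁ − Cᵢ), so τᵢ = Vᵢ/Q.
τ₁ = 17.8/0.710 = 25.070 s; τ₂ = 21.5/0.710 = 30.282 s.
Solving the cascade with C₁(0)=C₂(0)=0 gives C₂(t) = C_in[1 − (τ₁ e^(−t/τ₁) − τ₂ e^(−t/τ₂))/(τ₁ − τ₂)].
At t = 14.8: e^(−t/τ₁) = 0.55414, e^(−t/τ₂) = 0.61340.
C₂ = 1.44·[1 − (25.070·0.55414 − 30.282·0.61340)/(-5.2113)] = 1.44·0.10154 = 0.14621 mg/L.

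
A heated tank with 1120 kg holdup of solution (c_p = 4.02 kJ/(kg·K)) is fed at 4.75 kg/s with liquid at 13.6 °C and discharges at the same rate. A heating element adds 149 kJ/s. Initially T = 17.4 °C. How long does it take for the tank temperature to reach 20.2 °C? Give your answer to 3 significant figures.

283 s

M c_p dT/dt = ṁ c_p (T_in − T) + Q̇.
τ = M/ṁ = 235.79 s; T_ss = T_in + Q̇/(ṁ c_p) = 21.403 °C.
T(t) = T_ss + (T₀ − T_ss) e^(−t/τ). Set T = 20.2:
e^(−t/τ) = (20.2 − 21.403)/(17.4 − 21.403) = 0.30054
t = −235.79 · ln(0.30054) = 283.46 s.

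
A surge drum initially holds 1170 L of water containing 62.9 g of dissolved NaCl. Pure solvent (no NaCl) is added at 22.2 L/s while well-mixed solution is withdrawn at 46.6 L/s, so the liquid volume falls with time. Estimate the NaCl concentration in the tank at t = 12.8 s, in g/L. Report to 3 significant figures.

0.0405 g/L

Total volume: dV/dt = Q_in − Q_out = -24.400 L/s, so V(t) = 1170 − 24.400 t and V(12.8) = 857.68 L.
No NaCl enters, so dm/dt = −Q_out · (m/V).
dm/m = −Q_out dt/(V₀ − 24.400 t); integrating gives ln(m/m₀) = −(Q_out/(Q_in−Q_out)) ln(V/V₀).
m = m₀ (V₀/V)^(Q_out/(Q_in−Q_out)) = 62.9 × (1170/857.68)^(-1.9098) = 34.761 g.
C = m/V = 34.761/857.68 = 0.040529 g/L.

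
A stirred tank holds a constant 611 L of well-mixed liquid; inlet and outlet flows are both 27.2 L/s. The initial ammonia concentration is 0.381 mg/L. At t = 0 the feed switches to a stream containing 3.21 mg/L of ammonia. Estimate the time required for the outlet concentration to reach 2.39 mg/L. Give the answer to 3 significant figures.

27.8 s

Species balance: V dC/dt = Q(C_in − C) ⇒ τ = V/Q = 22.463 s.
C(t) = C_in + (C₀ − C_in) e^(−t/τ). Set C = 2.39 and solve for t:
e^(−t/τ) = (C − C_in)/(C₀ − C_in) = (2.39 − 3.21)/(0.381 − 3.21) = 0.28986
t = −τ ln(…) = 22.463 × 1.2384 = 27.818 s.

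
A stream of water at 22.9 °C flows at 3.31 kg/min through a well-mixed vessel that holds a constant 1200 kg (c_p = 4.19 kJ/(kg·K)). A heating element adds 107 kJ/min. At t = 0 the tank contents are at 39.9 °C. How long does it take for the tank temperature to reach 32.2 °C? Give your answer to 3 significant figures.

641 min

M c_p dT/dt = ṁ c_p (T_in − T) + Q̇.
τ = M/ṁ = 362.54 min; T_ss = T_in + Q̇/(ṁ c_p) = 30.615 °C.
T(t) = T_ss + (T₀ − T_ss) e^(−t/τ). Set T = 32.2:
e^(−t/τ) = (32.2 − 30.615)/(39.9 − 30.615) = 0.17070
t = −362.54 · ln(0.17070) = 640.92 min.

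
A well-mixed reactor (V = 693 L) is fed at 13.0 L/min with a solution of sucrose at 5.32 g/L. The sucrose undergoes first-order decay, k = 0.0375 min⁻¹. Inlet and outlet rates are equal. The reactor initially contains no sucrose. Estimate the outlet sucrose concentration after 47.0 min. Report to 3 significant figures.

1.65 g/L

Species balance: V dC/dt = Q C_in − Q C − k V C.
This is linear with rate a = Q/V + k = 0.056259 min⁻¹.
C_ss = Q C_in/(Q + kV) = 1.7739 g/L; C(t) = C_ss + (C₀ − C_ss) e^(−a t).
C(47.0) = 1.7739 + (-1.7739)·e^(−0.056259·47.0) = 1.7739 + (-1.7739)·0.071064 = 1.6478 g/L.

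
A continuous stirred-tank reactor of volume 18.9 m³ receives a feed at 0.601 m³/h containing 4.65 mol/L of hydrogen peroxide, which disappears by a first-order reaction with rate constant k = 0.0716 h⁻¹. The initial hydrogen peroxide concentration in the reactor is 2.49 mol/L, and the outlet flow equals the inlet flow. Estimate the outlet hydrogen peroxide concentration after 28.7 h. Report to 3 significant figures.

V dC/dt = Q(C_in − C) − k V C.
dC/dt = (Q/V) C_in − (Q/V + k) C; effective rate a = Q/V + k = 0.031799 + 0.0716 = 0.10340 h⁻¹.
C_ss = Q C_in/(Q + kV) = 1.4300 mol/L; C(t) = C_ss + (C₀ − C_ss) e^(−a t).
C(28.7) = 1.4300 + (1.0600)·e^(−0.10340·28.7) = 1.4300 + (1.0600)·0.051429 = 1.4846 mol/L.

1.48 mol/L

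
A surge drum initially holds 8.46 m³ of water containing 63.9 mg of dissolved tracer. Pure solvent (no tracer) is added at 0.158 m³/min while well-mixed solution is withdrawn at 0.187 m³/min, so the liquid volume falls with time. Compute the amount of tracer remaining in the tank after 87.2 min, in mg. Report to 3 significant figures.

Let m(t) be the amount of tracer. Volume: V(t) = V₀ + (Q_in − Q_out) t = 8.46 − 0.029000 t; V(87.2) = 5.9312 m³.
Species balance (pure solvent in): dm/dt = −Q_out · m/V(t).
dm/m = −Q_out dt/(V₀ − 0.029000 t); integrating gives ln(m/m₀) = −(Q_out/(Q_in−Q_out)) ln(V/V₀).
m = m₀ (V₀/V)^(Q_out/(Q_in−Q_out)) = 63.9 × (8.46/5.9312)^(-6.4483) = 6.4714 mg.

6.47 mg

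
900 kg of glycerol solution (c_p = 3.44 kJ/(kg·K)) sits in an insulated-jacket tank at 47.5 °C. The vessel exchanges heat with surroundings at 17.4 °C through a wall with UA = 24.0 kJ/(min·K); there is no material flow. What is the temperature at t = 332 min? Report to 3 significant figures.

Lumped-capacitance energy balance: M c_p dT/dt = UA(T_amb − T).
dT/dt = (T_ss − T)/τ with T_ss = T_amb = 17.400 °C, τ = M c_p/UA = 900·3.44/24.0 = 129.00 min.
This is linear first-order; T(t) = T_ss + (T₀ − T_ss) e^(−t/τ).
T(332) = 17.400 + (30.100)·0.076257 = 19.695 °C.

19.7 °C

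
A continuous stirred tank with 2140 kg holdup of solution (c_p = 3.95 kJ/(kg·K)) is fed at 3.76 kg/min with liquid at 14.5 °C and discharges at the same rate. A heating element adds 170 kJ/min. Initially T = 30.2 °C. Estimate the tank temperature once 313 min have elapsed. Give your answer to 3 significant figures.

28.4 °C

Unsteady energy balance on the tank contents: M c_p dT/dt = ṁ c_p (T_in − T) + 170.
τ = M/ṁ = 569.15 min; T_ss = T_in + Q̇/(ṁ c_p) = 14.5 + 170/(3.76·3.95) = 25.946 °C.
Integrating: T(t) = T_ss + (T₀ − T_ss) e^(−t/τ).
T(313) = 25.946 + (4.2537)·e^(−313/569.15) = 25.946 + (4.2537)·0.57698 = 28.401 °C.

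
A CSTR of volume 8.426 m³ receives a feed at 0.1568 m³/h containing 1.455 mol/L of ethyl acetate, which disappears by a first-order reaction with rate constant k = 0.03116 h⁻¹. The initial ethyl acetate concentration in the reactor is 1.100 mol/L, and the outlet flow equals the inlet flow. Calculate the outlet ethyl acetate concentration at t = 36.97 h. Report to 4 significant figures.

Species balance: V dC/dt = Q C_in − Q C − k V C.
This is linear with rate a = Q/V + k = 0.0497691 h⁻¹.
C_ss = Q C_in/(Q + kV) = 0.544037 mol/L; C(t) = C_ss + (C₀ − C_ss) e^(−a t).
C(36.97) = 0.544037 + (0.555963)·e^(−0.0497691·36.97) = 0.544037 + (0.555963)·0.158823 = 0.632337 mol/L.

0.6323 mol/L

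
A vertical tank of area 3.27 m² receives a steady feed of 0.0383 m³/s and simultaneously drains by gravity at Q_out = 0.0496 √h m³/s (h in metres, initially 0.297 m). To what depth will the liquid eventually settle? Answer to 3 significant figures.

A dh/dt = Q_in − 0.0496 √h. Steady state requires inflow = outflow:
Q_in = 0.0496 √h_ss ⇒ √h_ss = 0.0383/0.0496 = 0.77218.
h_ss = 0.77218² = 0.59626 m. (Since h₀ = 0.297 m < h_ss, the level will rise toward this value.)

0.596 m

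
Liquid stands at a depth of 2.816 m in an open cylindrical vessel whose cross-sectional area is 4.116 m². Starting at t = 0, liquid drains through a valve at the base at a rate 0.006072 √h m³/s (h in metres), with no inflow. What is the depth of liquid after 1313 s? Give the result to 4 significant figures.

0.5036 m

A dh/dt = −Q_out = −0.006072 √h.
∫ h^(−1/2) dh = −(0.006072/A) ∫ dt, giving 2√h = 2√h₀ − (0.006072/A) t.
√h = √2.816 − 0.006072·1313/(2·4.116) = 1.67809 − 0.968481 = 0.709613.
h = 0.709613² = 0.503551 m.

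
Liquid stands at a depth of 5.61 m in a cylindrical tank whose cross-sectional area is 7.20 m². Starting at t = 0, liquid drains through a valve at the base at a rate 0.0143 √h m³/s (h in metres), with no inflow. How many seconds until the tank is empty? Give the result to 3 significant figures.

2390 s

With no inflow, A dh/dt = −0.0143 √h.
Separate and integrate: 2(√h − √h₀) = −(0.0143/A) t.
Set h = 0: 2√h₀ = (0.0143/A) t_empty ⇒ t_empty = 2A√h₀/0.0143.
t_empty = 2·7.20·√5.61/0.0143 = 14.400·2.3685/0.0143 = 2385.1 s.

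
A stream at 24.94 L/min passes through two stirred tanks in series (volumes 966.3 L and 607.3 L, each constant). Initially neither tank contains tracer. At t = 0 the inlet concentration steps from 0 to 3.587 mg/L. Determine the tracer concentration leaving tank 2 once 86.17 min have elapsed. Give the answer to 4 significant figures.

Species balance on tank i: dCᵢ/dt = (Cᵢ₋₁ − Cᵢ)/τᵢ with τᵢ = Vᵢ/Q.
τ₁ = 966.3/24.94 = 38.7450 min; τ₂ = 607.3/24.94 = 24.3504 min.
Tank 1: C₁ = C_in(1 − e^(−t/τ₁)). Tank 2 (τ₁ ≠ τ₂): C₂ = C_in[1 − (τ₁ e^(−t/τ₁) − τ₂ e^(−t/τ₂))/(τ₁ − τ₂)].
At t = 86.17: e^(−t/τ₁) = 0.108172, e^(−t/τ₂) = 0.0290498.
C₂ = 3.587·[1 − (38.7450·0.108172 − 24.3504·0.0290498)/(14.3945)] = 3.587·0.757980 = 2.71888 mg/L.

2.719 mg/L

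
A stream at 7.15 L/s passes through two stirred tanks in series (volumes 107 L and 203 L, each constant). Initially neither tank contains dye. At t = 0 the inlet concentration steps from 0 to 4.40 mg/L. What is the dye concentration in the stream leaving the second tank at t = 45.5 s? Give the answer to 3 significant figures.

2.76 mg/L

Each tank obeys Vᵢ dCᵢ/dt = Q(Cᵢ₋₁ − Cᵢ), so τᵢ = Vᵢ/Q.
τ₁ = 107/7.15 = 14.965 s; τ₂ = 203/7.15 = 28.392 s.
Tank 1: C₁ = C_in(1 − e^(−t/τ₁)). Tank 2 (τ₁ ≠ τ₂): C₂ = C_in[1 − (τ₁ e^(−t/τ₁) − τ₂ e^(−t/τ₂))/(τ₁ − τ₂)].
At t = 45.5: e^(−t/τ₁) = 0.047815, e^(−t/τ₂) = 0.20138.
C₂ = 4.40·[1 − (14.965·0.047815 − 28.392·0.20138)/(-13.427)] = 4.40·0.62747 = 2.7609 mg/L.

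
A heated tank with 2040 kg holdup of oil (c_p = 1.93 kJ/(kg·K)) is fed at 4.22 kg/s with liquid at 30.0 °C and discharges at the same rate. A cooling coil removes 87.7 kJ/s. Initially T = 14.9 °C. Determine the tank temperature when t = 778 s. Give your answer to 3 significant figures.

18.4 °C

M c_p dT/dt = ṁ c_p (T_in − T) − Q̇.
τ = M/ṁ = 483.41 s; T_ss = T_in − Q̇/(ṁ c_p) = 30.0 − 87.7/(4.22·1.93) = 19.232 °C.
Solution: T(t) = T_ss + (T₀ − T_ss) e^(−t/τ).
T(778) = 19.232 + (-4.3321)·e^(−778/483.41) = 19.232 + (-4.3321)·0.20001 = 18.366 °C.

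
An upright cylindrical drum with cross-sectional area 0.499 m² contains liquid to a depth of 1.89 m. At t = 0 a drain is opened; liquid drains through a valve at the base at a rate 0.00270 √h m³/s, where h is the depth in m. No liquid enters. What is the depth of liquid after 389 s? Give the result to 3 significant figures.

A dh/dt = −Q_out = −0.00270 √h.
This is separable: 2 d(√h)/dt = −0.00270/A, so √h = √h₀ − (0.00270/(2A)) t.
√h = √1.89 − 0.00270·389/(2·0.499) = 1.3748 − 1.0524 = 0.32237.
h = 0.32237² = 0.10392 m.

0.104 m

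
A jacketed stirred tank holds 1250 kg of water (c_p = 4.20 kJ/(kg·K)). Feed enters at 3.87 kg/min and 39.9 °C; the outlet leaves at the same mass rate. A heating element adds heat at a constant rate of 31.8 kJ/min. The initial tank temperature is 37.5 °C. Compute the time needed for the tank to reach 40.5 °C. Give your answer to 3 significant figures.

377 min

M c_p dT/dt = ṁ c_p (T_in − T) + Q̇.
τ = M/ṁ = 323.00 min; T_ss = T_in + Q̇/(ṁ c_p) = 41.856 °C.
T(t) = T_ss + (T₀ − T_ss) e^(−t/τ). Set T = 40.5:
e^(−t/τ) = (40.5 − 41.856)/(37.5 − 41.856) = 0.31136
t = −323.00 · ln(0.31136) = 376.87 min.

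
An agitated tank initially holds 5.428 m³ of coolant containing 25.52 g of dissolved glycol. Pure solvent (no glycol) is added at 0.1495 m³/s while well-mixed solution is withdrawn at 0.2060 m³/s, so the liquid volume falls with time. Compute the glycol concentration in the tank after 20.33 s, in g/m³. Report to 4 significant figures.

Total volume: dV/dt = Q_in − Q_out = -0.0565000 m³/s, so V(t) = 5.428 − 0.0565000 t and V(20.33) = 4.27936 m³.
Species balance (pure solvent in): dm/dt = −Q_out · m/V(t).
dm/m = −Q_out dt/(V₀ − 0.0565000 t); integrating gives ln(m/m₀) = −(Q_out/(Q_in−Q_out)) ln(V/V₀).
m = m₀ (V₀/V)^(Q_out/(Q_in−Q_out)) = 25.52 × (5.428/4.27936)^(-3.64602) = 10.7248 g.
C = m/V = 10.7248/4.27936 = 2.50616 g/m³.

2.506 g/m³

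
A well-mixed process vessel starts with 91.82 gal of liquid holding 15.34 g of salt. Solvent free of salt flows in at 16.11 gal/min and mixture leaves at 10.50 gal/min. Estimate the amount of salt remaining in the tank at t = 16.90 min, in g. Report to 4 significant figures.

4.067 g

Let m(t) be the amount of salt. Volume: V(t) = V₀ + (Q_in − Q_out) t = 91.82 + 5.61000 t; V(16.90) = 186.629 gal.
Species balance (pure solvent in): dm/dt = −Q_out · m/V(t).
dm/m = −Q_out dt/(V₀ + 5.61000 t); integrating gives ln(m/m₀) = −(Q_out/(Q_in−Q_out)) ln(V/V₀).
m = m₀ (V₀/V)^(Q_out/(Q_in−Q_out)) = 15.34 × (91.82/186.629)^(1.87166) = 4.06702 g.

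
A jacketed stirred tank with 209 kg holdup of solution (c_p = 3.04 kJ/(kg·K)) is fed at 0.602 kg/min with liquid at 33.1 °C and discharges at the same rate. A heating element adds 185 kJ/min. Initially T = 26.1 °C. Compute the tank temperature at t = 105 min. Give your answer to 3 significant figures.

54.3 °C

First-law balance (no shaft work): M c_p dT/dt = ṁ c_p (T_in − T) + 185.
τ = M/ṁ = 347.18 min; T_ss = T_in + Q̇/(ṁ c_p) = 33.1 + 185/(0.602·3.04) = 134.19 °C.
Solution: T(t) = T_ss + (T₀ − T_ss) e^(−t/τ).
T(105) = 134.19 + (-108.09)·e^(−105/347.18) = 134.19 + (-108.09)·0.73901 = 54.310 °C.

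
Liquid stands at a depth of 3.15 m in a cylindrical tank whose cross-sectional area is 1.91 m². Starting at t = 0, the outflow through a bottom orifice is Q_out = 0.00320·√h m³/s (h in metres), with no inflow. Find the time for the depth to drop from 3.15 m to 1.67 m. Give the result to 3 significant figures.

576 s

With no inflow, A dh/dt = −0.00320 √h.
Separate and integrate: 2(√h − √h₀) = −(0.00320/A) t.
t = 2A(√h₀ − √h)/0.00320 = 2·1.91·(√3.15 − √1.67)/0.00320
  = 3.8200 × (1.7748 − 1.2923) / 0.00320 = 576.03 s.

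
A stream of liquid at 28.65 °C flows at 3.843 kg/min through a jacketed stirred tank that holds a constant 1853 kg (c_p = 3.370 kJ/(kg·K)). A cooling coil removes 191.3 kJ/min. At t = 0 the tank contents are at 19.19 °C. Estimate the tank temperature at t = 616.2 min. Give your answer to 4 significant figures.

15.36 °C

M c_p dT/dt = ṁ c_p (T_in − T) − Q̇.
Rearrange: dT/dt = (T_ss − T)/τ with τ = M/ṁ = 482.175 min and T_ss = T_in − Q̇/(ṁ c_p) = 13.8788 °C.
This is linear first-order; T(t) = T_ss + (T₀ − T_ss) e^(−t/τ).
T(616.2) = 13.8788 + (5.31116)·e^(−616.2/482.175) = 13.8788 + (5.31116)·0.278606 = 15.3586 °C.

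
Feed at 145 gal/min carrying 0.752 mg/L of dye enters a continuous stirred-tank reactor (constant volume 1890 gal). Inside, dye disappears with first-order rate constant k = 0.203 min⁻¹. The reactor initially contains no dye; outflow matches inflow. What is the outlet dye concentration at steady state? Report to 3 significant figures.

0.206 mg/L

Accumulation = in − out − consumed: V dC/dt = Q C_in − Q C − k V C.
At steady state: 0 = Q C_in − (Q + kV) C_ss, so C_ss = Q C_in/(Q + kV).
C_ss = 145·0.752/(145 + 0.203·1890) = 109.04/528.67 = 0.20625 mg/L.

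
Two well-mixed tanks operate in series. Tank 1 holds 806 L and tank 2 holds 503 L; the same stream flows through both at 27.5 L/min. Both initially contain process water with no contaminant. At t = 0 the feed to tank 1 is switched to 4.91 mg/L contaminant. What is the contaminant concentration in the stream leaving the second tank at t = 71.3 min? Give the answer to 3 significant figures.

Species balance on tank i: dCᵢ/dt = (Cᵢ₋₁ − Cᵢ)/τᵢ with τᵢ = Vᵢ/Q.
τ₁ = 806/27.5 = 29.309 min; τ₂ = 503/27.5 = 18.291 min.
Tank 1: C₁ = C_in(1 − e^(−t/τ₁)). Tank 2 (τ₁ ≠ τ₂): C₂ = C_in[1 − (τ₁ e^(−t/τ₁) − τ₂ e^(−t/τ₂))/(τ₁ − τ₂)].
At t = 71.3: e^(−t/τ₁) = 0.087800, e^(−t/τ₂) = 0.020280.
C₂ = 4.91·[1 − (29.309·0.087800 − 18.291·0.020280)/(11.018)] = 4.91·0.80011 = 3.9286 mg/L.

3.93 mg/L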